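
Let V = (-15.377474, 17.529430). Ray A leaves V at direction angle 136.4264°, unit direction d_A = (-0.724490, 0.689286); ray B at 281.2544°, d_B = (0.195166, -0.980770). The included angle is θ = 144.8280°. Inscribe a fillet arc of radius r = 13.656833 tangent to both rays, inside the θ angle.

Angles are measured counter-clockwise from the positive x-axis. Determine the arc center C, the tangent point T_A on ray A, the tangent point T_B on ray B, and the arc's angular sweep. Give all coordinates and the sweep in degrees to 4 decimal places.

center=(-27.9269,10.6188) T_A=(-18.5134,20.5130) T_B=(-14.5327,13.2841) sweep=35.1720

bisector direction at 208.8404° = (-0.875967,-0.482371)
center distance |VC| = r/sin(θ/2) = 13.656833/sin(72.4140°) = 14.326383
C = V + |VC|·bis = (-27.9269,10.6188)
T_A = V + ((C−V)·d_A)·d_A = V + 4.3285·d_A = (-18.5134,20.5130)
T_B = V + ((C−V)·d_B)·d_B = V + 4.3285·d_B = (-14.5327,13.2841)
sweep = 180° − θ = 35.1720°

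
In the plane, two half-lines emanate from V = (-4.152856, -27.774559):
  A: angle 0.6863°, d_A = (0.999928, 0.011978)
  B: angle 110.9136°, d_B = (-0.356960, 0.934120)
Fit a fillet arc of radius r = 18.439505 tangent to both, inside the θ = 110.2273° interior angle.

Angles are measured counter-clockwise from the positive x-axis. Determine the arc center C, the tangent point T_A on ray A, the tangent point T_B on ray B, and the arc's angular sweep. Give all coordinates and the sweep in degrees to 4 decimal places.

center=(8.4824,-9.1824) T_A=(8.7033,-27.6206) T_B=(-8.7423,-15.7645) sweep=69.7727

bisector direction at 55.8000° = (0.562084,0.827080)
center distance |VC| = r/sin(θ/2) = 18.439505/sin(55.1136°) = 22.479302
C = V + |VC|·bis = (8.4824,-9.1824)
T_A = V + ((C−V)·d_A)·d_A = V + 12.8570·d_A = (8.7033,-27.6206)
T_B = V + ((C−V)·d_B)·d_B = V + 12.8570·d_B = (-8.7423,-15.7645)
sweep = 180° − θ = 69.7727°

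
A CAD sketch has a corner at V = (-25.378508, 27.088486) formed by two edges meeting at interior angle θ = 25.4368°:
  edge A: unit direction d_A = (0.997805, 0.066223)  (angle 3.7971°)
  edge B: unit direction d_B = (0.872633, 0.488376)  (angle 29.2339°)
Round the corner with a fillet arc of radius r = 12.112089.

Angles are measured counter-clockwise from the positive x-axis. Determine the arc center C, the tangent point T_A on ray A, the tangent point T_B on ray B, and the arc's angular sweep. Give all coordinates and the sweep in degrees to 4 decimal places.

center=(27.3668,42.7279) T_A=(28.1689,30.6424) T_B=(21.4515,53.2973) sweep=154.5632

bisector direction at 16.5155° = (0.958743,0.284275)
center distance |VC| = r/sin(θ/2) = 12.112089/sin(12.7184°) = 55.015070
C = V + |VC|·bis = (27.3668,42.7279)
T_A = V + ((C−V)·d_A)·d_A = V + 53.6652·d_A = (28.1689,30.6424)
T_B = V + ((C−V)·d_B)·d_B = V + 53.6652·d_B = (21.4515,53.2973)
sweep = 180° − θ = 154.5632°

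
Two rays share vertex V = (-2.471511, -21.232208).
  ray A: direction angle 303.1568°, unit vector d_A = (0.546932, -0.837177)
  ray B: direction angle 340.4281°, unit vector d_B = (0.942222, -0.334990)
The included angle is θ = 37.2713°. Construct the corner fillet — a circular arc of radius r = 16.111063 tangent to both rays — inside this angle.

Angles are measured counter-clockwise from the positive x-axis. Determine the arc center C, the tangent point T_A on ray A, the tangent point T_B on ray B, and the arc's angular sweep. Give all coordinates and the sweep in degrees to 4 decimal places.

bisector direction at 321.7924° = (0.785775,-0.618512)
center distance |VC| = r/sin(θ/2) = 16.111063/sin(18.6356°) = 50.418136
C = V + |VC|·bis = (37.1458,-52.4164)
T_A = V + ((C−V)·d_A)·d_A = V + 47.7747·d_A = (23.6580,-61.2281)
T_B = V + ((C−V)·d_B)·d_B = V + 47.7747·d_B = (42.5429,-37.2362)
sweep = 180° − θ = 142.7287°

center=(37.1458,-52.4164) T_A=(23.6580,-61.2281) T_B=(42.5429,-37.2362) sweep=142.7287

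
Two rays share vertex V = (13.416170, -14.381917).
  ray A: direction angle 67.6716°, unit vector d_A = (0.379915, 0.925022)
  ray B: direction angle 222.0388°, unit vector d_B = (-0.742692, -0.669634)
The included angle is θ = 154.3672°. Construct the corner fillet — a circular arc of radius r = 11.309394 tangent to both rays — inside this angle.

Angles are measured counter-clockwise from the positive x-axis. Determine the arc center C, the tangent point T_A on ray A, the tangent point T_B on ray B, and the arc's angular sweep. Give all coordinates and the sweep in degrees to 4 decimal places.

center=(3.9322,-7.7054) T_A=(14.3936,-12.0020) T_B=(11.5053,-16.1048) sweep=25.6328

bisector direction at 144.8552° = (-0.817700,0.575645)
center distance |VC| = r/sin(θ/2) = 11.309394/sin(77.1836°) = 11.598357
C = V + |VC|·bis = (3.9322,-7.7054)
T_A = V + ((C−V)·d_A)·d_A = V + 2.5728·d_A = (14.3936,-12.0020)
T_B = V + ((C−V)·d_B)·d_B = V + 2.5728·d_B = (11.5053,-16.1048)
sweep = 180° − θ = 25.6328°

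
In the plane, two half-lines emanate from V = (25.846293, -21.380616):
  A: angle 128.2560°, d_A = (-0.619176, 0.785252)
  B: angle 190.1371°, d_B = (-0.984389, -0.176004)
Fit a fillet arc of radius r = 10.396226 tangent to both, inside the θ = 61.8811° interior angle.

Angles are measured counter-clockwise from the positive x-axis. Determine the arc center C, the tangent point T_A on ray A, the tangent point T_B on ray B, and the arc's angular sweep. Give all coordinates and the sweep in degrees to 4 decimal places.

bisector direction at 159.1966° = (-0.934804,0.355163)
center distance |VC| = r/sin(θ/2) = 10.396226/sin(30.9406°) = 20.220283
C = V + |VC|·bis = (6.9443,-14.1991)
T_A = V + ((C−V)·d_A)·d_A = V + 17.3430·d_A = (15.1079,-7.7620)
T_B = V + ((C−V)·d_B)·d_B = V + 17.3430·d_B = (8.7741,-24.4330)
sweep = 180° − θ = 118.1189°

center=(6.9443,-14.1991) T_A=(15.1079,-7.7620) T_B=(8.7741,-24.4330) sweep=118.1189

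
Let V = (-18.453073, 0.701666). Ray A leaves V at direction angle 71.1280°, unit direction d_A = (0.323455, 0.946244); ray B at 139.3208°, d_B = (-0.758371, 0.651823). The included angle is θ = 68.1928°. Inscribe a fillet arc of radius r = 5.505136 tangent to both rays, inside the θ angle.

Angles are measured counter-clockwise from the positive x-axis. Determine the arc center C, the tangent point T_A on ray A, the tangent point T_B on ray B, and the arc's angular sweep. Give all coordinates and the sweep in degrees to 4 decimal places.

bisector direction at 105.2244° = (-0.262600,0.964905)
center distance |VC| = r/sin(θ/2) = 5.505136/sin(34.0964°) = 9.820307
C = V + |VC|·bis = (-21.0319,10.1773)
T_A = V + ((C−V)·d_A)·d_A = V + 8.1322·d_A = (-15.8227,8.3967)
T_B = V + ((C−V)·d_B)·d_B = V + 8.1322·d_B = (-24.6203,6.0024)
sweep = 180° − θ = 111.8072°

center=(-21.0319,10.1773) T_A=(-15.8227,8.3967) T_B=(-24.6203,6.0024) sweep=111.8072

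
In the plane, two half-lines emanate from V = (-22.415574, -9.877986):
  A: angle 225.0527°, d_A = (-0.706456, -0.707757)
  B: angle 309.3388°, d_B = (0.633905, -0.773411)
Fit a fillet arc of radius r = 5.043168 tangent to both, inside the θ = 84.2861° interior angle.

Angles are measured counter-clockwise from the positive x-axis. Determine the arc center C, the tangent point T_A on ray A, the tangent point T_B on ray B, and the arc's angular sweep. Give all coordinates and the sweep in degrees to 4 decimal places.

center=(-22.7833,-17.3851) T_A=(-26.3526,-13.8223) T_B=(-18.8828,-14.1882) sweep=95.7139

bisector direction at 267.1958° = (-0.048924,-0.998803)
center distance |VC| = r/sin(θ/2) = 5.043168/sin(42.1431°) = 7.516079
C = V + |VC|·bis = (-22.7833,-17.3851)
T_A = V + ((C−V)·d_A)·d_A = V + 5.5730·d_A = (-26.3526,-13.8223)
T_B = V + ((C−V)·d_B)·d_B = V + 5.5730·d_B = (-18.8828,-14.1882)
sweep = 180° − θ = 95.7139°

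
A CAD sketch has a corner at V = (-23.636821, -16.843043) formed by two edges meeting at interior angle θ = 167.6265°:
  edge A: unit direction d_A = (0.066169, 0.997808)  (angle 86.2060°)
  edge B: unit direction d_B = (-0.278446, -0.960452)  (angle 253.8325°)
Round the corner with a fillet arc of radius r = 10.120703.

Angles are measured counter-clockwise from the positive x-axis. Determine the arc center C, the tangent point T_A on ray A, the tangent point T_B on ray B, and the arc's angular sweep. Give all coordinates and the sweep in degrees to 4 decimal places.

bisector direction at 170.0192° = (-0.984866,0.173317)
center distance |VC| = r/sin(θ/2) = 10.120703/sin(83.8132°) = 10.179992
C = V + |VC|·bis = (-33.6627,-15.0787)
T_A = V + ((C−V)·d_A)·d_A = V + 1.0971·d_A = (-23.5642,-15.7484)
T_B = V + ((C−V)·d_B)·d_B = V + 1.0971·d_B = (-23.9423,-17.8967)
sweep = 180° − θ = 12.3735°

center=(-33.6627,-15.0787) T_A=(-23.5642,-15.7484) T_B=(-23.9423,-17.8967) sweep=12.3735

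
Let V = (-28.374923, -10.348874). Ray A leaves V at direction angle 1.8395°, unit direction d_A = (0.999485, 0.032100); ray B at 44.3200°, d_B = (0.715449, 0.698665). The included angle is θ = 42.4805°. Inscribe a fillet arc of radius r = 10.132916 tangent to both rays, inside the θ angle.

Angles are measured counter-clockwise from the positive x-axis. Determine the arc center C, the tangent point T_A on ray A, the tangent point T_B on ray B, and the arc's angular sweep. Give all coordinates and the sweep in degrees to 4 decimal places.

bisector direction at 23.0798° = (0.919960,0.392012)
center distance |VC| = r/sin(θ/2) = 10.132916/sin(21.2402°) = 27.969890
C = V + |VC|·bis = (-2.6437,0.6157)
T_A = V + ((C−V)·d_A)·d_A = V + 26.0699·d_A = (-2.3185,-9.5120)
T_B = V + ((C−V)·d_B)·d_B = V + 26.0699·d_B = (-9.7233,7.8652)
sweep = 180° − θ = 137.5195°

center=(-2.6437,0.6157) T_A=(-2.3185,-9.5120) T_B=(-9.7233,7.8652) sweep=137.5195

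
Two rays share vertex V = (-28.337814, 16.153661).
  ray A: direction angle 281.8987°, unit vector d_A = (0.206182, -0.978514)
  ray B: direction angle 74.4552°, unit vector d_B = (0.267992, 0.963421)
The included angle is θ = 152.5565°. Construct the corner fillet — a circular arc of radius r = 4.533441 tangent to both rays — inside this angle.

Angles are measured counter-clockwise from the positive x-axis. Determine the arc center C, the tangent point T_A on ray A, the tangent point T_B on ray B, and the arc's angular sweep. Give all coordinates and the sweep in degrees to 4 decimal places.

bisector direction at 358.1770° = (0.999494,-0.031813)
center distance |VC| = r/sin(θ/2) = 4.533441/sin(76.2782°) = 4.666631
C = V + |VC|·bis = (-23.6735,16.0052)
T_A = V + ((C−V)·d_A)·d_A = V + 1.1070·d_A = (-28.1096,15.0705)
T_B = V + ((C−V)·d_B)·d_B = V + 1.1070·d_B = (-28.0412,17.2201)
sweep = 180° − θ = 27.4435°

center=(-23.6735,16.0052) T_A=(-28.1096,15.0705) T_B=(-28.0412,17.2201) sweep=27.4435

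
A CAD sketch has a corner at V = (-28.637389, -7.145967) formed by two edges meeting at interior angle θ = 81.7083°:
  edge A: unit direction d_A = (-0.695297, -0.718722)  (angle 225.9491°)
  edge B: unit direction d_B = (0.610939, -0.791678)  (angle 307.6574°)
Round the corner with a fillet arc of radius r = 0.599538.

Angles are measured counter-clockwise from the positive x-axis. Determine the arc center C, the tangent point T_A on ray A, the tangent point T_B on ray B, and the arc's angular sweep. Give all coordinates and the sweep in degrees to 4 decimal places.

bisector direction at 266.8032° = (-0.055765,-0.998444)
center distance |VC| = r/sin(θ/2) = 0.599538/sin(40.8541°) = 0.916535
C = V + |VC|·bis = (-28.6885,-8.0611)
T_A = V + ((C−V)·d_A)·d_A = V + 0.6932·d_A = (-29.1194,-7.6442)
T_B = V + ((C−V)·d_B)·d_B = V + 0.6932·d_B = (-28.2139,-7.6948)
sweep = 180° − θ = 98.2917°

center=(-28.6885,-8.0611) T_A=(-29.1194,-7.6442) T_B=(-28.2139,-7.6948) sweep=98.2917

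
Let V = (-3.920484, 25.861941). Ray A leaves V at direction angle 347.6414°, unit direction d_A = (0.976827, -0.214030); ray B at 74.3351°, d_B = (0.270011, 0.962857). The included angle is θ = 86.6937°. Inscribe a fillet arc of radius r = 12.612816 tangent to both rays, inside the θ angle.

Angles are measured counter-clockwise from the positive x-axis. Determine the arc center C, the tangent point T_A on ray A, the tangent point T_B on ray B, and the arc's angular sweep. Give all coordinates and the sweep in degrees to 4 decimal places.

center=(11.8319,35.3225) T_A=(9.1324,23.0020) T_B=(-0.3125,38.7281) sweep=93.3063

bisector direction at 30.9882° = (0.857273,0.514862)
center distance |VC| = r/sin(θ/2) = 12.612816/sin(43.3469°) = 18.374961
C = V + |VC|·bis = (11.8319,35.3225)
T_A = V + ((C−V)·d_A)·d_A = V + 13.3625·d_A = (9.1324,23.0020)
T_B = V + ((C−V)·d_B)·d_B = V + 13.3625·d_B = (-0.3125,38.7281)
sweep = 180° − θ = 93.3063°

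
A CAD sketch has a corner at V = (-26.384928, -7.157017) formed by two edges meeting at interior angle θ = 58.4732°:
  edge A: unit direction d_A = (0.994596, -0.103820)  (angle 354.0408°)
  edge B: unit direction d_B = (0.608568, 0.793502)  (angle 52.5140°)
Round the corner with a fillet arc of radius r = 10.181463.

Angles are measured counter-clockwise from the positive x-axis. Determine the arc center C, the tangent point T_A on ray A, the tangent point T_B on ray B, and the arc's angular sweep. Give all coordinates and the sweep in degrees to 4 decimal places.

bisector direction at 23.2774° = (0.918602,0.395183)
center distance |VC| = r/sin(θ/2) = 10.181463/sin(29.2366°) = 20.845833
C = V + |VC|·bis = (-7.2359,1.0809)
T_A = V + ((C−V)·d_A)·d_A = V + 18.1903·d_A = (-8.2929,-9.0455)
T_B = V + ((C−V)·d_B)·d_B = V + 18.1903·d_B = (-15.3149,7.2770)
sweep = 180° − θ = 121.5268°

center=(-7.2359,1.0809) T_A=(-8.2929,-9.0455) T_B=(-15.3149,7.2770) sweep=121.5268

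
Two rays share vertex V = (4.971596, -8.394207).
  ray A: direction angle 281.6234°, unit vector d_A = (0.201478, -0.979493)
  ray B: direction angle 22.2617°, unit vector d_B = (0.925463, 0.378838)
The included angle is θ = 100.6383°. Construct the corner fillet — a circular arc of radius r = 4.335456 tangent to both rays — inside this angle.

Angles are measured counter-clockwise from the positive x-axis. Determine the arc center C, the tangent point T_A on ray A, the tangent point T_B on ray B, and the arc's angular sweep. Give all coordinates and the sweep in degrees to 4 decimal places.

bisector direction at 331.9426° = (0.882476,-0.470357)
center distance |VC| = r/sin(θ/2) = 4.335456/sin(50.3192°) = 5.633294
C = V + |VC|·bis = (9.9428,-11.0439)
T_A = V + ((C−V)·d_A)·d_A = V + 3.5969·d_A = (5.6963,-11.9174)
T_B = V + ((C−V)·d_B)·d_B = V + 3.5969·d_B = (8.3004,-7.0316)
sweep = 180° − θ = 79.3617°

center=(9.9428,-11.0439) T_A=(5.6963,-11.9174) T_B=(8.3004,-7.0316) sweep=79.3617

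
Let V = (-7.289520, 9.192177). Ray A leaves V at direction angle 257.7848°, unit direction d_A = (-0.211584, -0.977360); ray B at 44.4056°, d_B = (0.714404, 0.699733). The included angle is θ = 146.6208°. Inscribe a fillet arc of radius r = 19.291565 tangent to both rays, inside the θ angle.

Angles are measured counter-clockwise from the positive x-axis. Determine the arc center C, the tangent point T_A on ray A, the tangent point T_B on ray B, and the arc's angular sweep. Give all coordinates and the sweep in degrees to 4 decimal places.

bisector direction at 331.0952° = (0.875424,-0.483356)
center distance |VC| = r/sin(θ/2) = 19.291565/sin(73.3104°) = 20.139968
C = V + |VC|·bis = (10.3415,-0.5426)
T_A = V + ((C−V)·d_A)·d_A = V + 5.7839·d_A = (-8.5133,3.5392)
T_B = V + ((C−V)·d_B)·d_B = V + 5.7839·d_B = (-3.1575,13.2394)
sweep = 180° − θ = 33.3792°

center=(10.3415,-0.5426) T_A=(-8.5133,3.5392) T_B=(-3.1575,13.2394) sweep=33.3792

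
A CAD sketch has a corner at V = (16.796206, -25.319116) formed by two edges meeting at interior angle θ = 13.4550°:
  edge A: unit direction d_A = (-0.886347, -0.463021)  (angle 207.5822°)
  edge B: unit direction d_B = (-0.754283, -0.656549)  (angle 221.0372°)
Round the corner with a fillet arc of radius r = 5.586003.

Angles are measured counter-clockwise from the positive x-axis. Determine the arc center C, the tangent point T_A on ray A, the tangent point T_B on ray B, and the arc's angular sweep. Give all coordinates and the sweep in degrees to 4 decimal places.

bisector direction at 214.3097° = (-0.826003,-0.563666)
center distance |VC| = r/sin(θ/2) = 5.586003/sin(6.7275°) = 47.683538
C = V + |VC|·bis = (-22.5905,-52.1967)
T_A = V + ((C−V)·d_A)·d_A = V + 47.3552·d_A = (-25.1770,-47.2456)
T_B = V + ((C−V)·d_B)·d_B = V + 47.3552·d_B = (-18.9230,-56.4101)
sweep = 180° − θ = 166.5450°

center=(-22.5905,-52.1967) T_A=(-25.1770,-47.2456) T_B=(-18.9230,-56.4101) sweep=166.5450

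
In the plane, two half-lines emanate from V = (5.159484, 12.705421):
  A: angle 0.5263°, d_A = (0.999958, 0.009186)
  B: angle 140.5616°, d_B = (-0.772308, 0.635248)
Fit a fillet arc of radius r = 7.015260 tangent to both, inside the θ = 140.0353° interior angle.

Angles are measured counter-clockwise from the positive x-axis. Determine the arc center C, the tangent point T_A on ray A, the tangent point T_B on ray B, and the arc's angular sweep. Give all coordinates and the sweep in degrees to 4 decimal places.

bisector direction at 70.5440° = (0.333084,0.942897)
center distance |VC| = r/sin(θ/2) = 7.015260/sin(70.0177°) = 7.464647
C = V + |VC|·bis = (7.6458,19.7438)
T_A = V + ((C−V)·d_A)·d_A = V + 2.5509·d_A = (7.7103,12.7289)
T_B = V + ((C−V)·d_B)·d_B = V + 2.5509·d_B = (3.1894,14.3259)
sweep = 180° − θ = 39.9647°

center=(7.6458,19.7438) T_A=(7.7103,12.7289) T_B=(3.1894,14.3259) sweep=39.9647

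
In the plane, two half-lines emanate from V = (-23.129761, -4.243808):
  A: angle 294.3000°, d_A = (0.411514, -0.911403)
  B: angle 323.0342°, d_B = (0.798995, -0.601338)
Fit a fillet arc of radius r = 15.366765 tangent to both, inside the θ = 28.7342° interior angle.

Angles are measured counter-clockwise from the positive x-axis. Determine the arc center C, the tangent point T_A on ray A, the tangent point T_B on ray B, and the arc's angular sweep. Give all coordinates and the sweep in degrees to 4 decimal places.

bisector direction at 308.6671° = (0.624794,-0.780789)
center distance |VC| = r/sin(θ/2) = 15.366765/sin(14.3671°) = 61.929382
C = V + |VC|·bis = (15.5634,-52.5976)
T_A = V + ((C−V)·d_A)·d_A = V + 59.9926·d_A = (1.5581,-58.9213)
T_B = V + ((C−V)·d_B)·d_B = V + 59.9926·d_B = (24.8040,-40.3196)
sweep = 180° − θ = 151.2658°

center=(15.5634,-52.5976) T_A=(1.5581,-58.9213) T_B=(24.8040,-40.3196) sweep=151.2658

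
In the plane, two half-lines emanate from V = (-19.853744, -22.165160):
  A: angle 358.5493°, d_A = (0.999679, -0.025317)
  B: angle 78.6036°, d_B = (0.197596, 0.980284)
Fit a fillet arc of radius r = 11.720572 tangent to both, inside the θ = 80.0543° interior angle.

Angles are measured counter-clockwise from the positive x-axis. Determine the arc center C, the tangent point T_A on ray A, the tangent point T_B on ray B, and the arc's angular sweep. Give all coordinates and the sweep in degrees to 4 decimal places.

center=(-5.6069,-10.8016) T_A=(-5.9036,-22.5184) T_B=(-17.0964,-8.4857) sweep=99.9457

bisector direction at 38.5765° = (0.781777,0.623558)
center distance |VC| = r/sin(θ/2) = 11.720572/sin(40.0271°) = 18.223684
C = V + |VC|·bis = (-5.6069,-10.8016)
T_A = V + ((C−V)·d_A)·d_A = V + 13.9546·d_A = (-5.9036,-22.5184)
T_B = V + ((C−V)·d_B)·d_B = V + 13.9546·d_B = (-17.0964,-8.4857)
sweep = 180° − θ = 99.9457°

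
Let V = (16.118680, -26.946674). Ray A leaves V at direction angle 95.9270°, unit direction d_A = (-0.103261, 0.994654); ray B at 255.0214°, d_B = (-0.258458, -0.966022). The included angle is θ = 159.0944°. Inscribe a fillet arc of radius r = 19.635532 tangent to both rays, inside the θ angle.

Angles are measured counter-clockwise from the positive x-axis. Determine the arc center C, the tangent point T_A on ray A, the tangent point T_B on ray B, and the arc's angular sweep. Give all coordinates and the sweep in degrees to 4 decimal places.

center=(-3.7859,-25.3711) T_A=(15.7446,-23.3435) T_B=(15.1824,-30.4461) sweep=20.9056

bisector direction at 175.4742° = (-0.996882,0.078908)
center distance |VC| = r/sin(θ/2) = 19.635532/sin(79.5472°) = 19.966889
C = V + |VC|·bis = (-3.7859,-25.3711)
T_A = V + ((C−V)·d_A)·d_A = V + 3.6225·d_A = (15.7446,-23.3435)
T_B = V + ((C−V)·d_B)·d_B = V + 3.6225·d_B = (15.1824,-30.4461)
sweep = 180° − θ = 20.9056°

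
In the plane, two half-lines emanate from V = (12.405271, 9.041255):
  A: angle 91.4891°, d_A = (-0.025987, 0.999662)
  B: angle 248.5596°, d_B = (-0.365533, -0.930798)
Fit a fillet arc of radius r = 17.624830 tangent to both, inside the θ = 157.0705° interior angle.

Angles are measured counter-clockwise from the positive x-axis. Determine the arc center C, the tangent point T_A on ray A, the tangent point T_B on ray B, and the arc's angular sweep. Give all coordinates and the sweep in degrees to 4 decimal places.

center=(-5.3065,12.1566) T_A=(12.3124,12.6146) T_B=(11.0987,5.7141) sweep=22.9295

bisector direction at 170.0243° = (-0.984881,0.173230)
center distance |VC| = r/sin(θ/2) = 17.624830/sin(78.5353°) = 17.983655
C = V + |VC|·bis = (-5.3065,12.1566)
T_A = V + ((C−V)·d_A)·d_A = V + 3.5745·d_A = (12.3124,12.6146)
T_B = V + ((C−V)·d_B)·d_B = V + 3.5745·d_B = (11.0987,5.7141)
sweep = 180° − θ = 22.9295°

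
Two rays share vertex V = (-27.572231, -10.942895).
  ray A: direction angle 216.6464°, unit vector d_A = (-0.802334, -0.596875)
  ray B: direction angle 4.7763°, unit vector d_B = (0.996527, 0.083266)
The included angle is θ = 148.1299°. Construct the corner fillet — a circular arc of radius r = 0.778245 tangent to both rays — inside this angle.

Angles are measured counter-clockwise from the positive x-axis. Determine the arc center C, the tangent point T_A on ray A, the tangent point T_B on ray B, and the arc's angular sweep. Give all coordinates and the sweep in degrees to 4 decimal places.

bisector direction at 290.7113° = (0.353660,-0.935374)
center distance |VC| = r/sin(θ/2) = 0.778245/sin(74.0649°) = 0.809345
C = V + |VC|·bis = (-27.2860,-11.6999)
T_A = V + ((C−V)·d_A)·d_A = V + 0.2222·d_A = (-27.7505,-11.0755)
T_B = V + ((C−V)·d_B)·d_B = V + 0.2222·d_B = (-27.3508,-10.9244)
sweep = 180° − θ = 31.8701°

center=(-27.2860,-11.6999) T_A=(-27.7505,-11.0755) T_B=(-27.3508,-10.9244) sweep=31.8701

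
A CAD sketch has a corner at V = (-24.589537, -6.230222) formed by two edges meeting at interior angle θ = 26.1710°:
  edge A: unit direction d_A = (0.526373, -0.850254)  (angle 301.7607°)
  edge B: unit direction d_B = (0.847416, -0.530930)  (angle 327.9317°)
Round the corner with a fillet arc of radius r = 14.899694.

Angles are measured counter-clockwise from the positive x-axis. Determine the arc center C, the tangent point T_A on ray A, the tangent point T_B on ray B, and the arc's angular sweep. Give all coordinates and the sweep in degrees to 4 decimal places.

center=(21.8201,-52.8896) T_A=(9.1515,-60.7324) T_B=(29.7307,-40.2634) sweep=153.8290

bisector direction at 314.8462° = (0.705206,-0.709002)
center distance |VC| = r/sin(θ/2) = 14.899694/sin(13.0855°) = 65.809970
C = V + |VC|·bis = (21.8201,-52.8896)
T_A = V + ((C−V)·d_A)·d_A = V + 64.1011·d_A = (9.1515,-60.7324)
T_B = V + ((C−V)·d_B)·d_B = V + 64.1011·d_B = (29.7307,-40.2634)
sweep = 180° − θ = 153.8290°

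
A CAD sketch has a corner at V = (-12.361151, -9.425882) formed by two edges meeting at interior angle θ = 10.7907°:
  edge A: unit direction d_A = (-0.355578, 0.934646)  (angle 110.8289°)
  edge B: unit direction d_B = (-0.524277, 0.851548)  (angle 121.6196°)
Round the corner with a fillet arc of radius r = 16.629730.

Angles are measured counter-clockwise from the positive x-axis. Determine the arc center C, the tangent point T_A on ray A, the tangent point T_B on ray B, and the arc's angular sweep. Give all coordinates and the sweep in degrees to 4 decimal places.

bisector direction at 116.2243° = (-0.441886,0.897071)
center distance |VC| = r/sin(θ/2) = 16.629730/sin(5.3953°) = 176.860251
C = V + |VC|·bis = (-90.5131,149.2304)
T_A = V + ((C−V)·d_A)·d_A = V + 176.0767·d_A = (-74.9702,155.1436)
T_B = V + ((C−V)·d_B)·d_B = V + 176.0767·d_B = (-104.6742,140.5118)
sweep = 180° − θ = 169.2093°

center=(-90.5131,149.2304) T_A=(-74.9702,155.1436) T_B=(-104.6742,140.5118) sweep=169.2093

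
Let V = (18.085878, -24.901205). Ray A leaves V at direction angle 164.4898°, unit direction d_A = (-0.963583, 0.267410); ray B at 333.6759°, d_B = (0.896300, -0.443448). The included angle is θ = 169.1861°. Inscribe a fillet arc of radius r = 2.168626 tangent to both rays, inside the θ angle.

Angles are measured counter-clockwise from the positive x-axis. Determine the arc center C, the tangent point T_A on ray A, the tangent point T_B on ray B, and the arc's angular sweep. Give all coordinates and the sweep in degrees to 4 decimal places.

bisector direction at 249.0829° = (-0.357018,-0.934098)
center distance |VC| = r/sin(θ/2) = 2.168626/sin(84.5931°) = 2.178318
C = V + |VC|·bis = (17.3082,-26.9360)
T_A = V + ((C−V)·d_A)·d_A = V + 0.2053·d_A = (17.8881,-24.8463)
T_B = V + ((C−V)·d_B)·d_B = V + 0.2053·d_B = (18.2699,-24.9922)
sweep = 180° − θ = 10.8139°

center=(17.3082,-26.9360) T_A=(17.8881,-24.8463) T_B=(18.2699,-24.9922) sweep=10.8139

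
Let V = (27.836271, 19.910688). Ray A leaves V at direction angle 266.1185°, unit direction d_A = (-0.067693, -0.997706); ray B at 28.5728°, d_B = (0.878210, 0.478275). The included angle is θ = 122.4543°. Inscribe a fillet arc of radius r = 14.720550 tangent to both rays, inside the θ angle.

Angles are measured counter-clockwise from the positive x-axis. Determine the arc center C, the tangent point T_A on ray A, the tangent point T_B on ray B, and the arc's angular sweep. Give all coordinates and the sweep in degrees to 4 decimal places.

center=(41.9758,10.8491) T_A=(27.2891,11.8456) T_B=(34.9354,23.7769) sweep=57.5457

bisector direction at 327.3456° = (0.841941,-0.539570)
center distance |VC| = r/sin(θ/2) = 14.720550/sin(61.2272°) = 16.794027
C = V + |VC|·bis = (41.9758,10.8491)
T_A = V + ((C−V)·d_A)·d_A = V + 8.0836·d_A = (27.2891,11.8456)
T_B = V + ((C−V)·d_B)·d_B = V + 8.0836·d_B = (34.9354,23.7769)
sweep = 180° − θ = 57.5457°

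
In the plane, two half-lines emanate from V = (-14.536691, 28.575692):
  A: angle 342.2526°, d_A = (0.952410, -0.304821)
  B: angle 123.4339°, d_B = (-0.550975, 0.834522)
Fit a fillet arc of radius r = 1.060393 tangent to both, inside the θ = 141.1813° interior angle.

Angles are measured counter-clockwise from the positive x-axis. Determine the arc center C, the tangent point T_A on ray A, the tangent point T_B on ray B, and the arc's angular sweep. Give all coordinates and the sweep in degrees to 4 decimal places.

center=(-13.8576,29.4717) T_A=(-14.1809,28.4618) T_B=(-14.7425,28.8875) sweep=38.8187

bisector direction at 52.8433° = (0.603998,0.796986)
center distance |VC| = r/sin(θ/2) = 1.060393/sin(70.5906°) = 1.124288
C = V + |VC|·bis = (-13.8576,29.4717)
T_A = V + ((C−V)·d_A)·d_A = V + 0.3736·d_A = (-14.1809,28.4618)
T_B = V + ((C−V)·d_B)·d_B = V + 0.3736·d_B = (-14.7425,28.8875)
sweep = 180° − θ = 38.8187°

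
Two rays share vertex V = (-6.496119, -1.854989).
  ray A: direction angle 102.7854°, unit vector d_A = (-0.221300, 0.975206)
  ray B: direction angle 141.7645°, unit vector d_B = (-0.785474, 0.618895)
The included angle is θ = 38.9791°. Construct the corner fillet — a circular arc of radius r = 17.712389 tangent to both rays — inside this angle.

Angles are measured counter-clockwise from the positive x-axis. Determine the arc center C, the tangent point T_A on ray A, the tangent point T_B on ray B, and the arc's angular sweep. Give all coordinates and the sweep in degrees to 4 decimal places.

center=(-34.8448,43.0316) T_A=(-17.5716,46.9514) T_B=(-45.8069,29.1190) sweep=141.0209

bisector direction at 122.2750° = (-0.533983,0.845495)
center distance |VC| = r/sin(θ/2) = 17.712389/sin(19.4896°) = 53.089133
C = V + |VC|·bis = (-34.8448,43.0316)
T_A = V + ((C−V)·d_A)·d_A = V + 50.0473·d_A = (-17.5716,46.9514)
T_B = V + ((C−V)·d_B)·d_B = V + 50.0473·d_B = (-45.8069,29.1190)
sweep = 180° − θ = 141.0209°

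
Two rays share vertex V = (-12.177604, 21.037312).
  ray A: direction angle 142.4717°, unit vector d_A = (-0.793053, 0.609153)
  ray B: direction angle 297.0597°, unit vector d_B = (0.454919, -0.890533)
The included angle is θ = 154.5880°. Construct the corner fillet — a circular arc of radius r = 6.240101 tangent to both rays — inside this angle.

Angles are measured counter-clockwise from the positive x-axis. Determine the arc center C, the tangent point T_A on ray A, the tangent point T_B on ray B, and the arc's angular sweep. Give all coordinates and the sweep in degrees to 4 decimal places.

bisector direction at 219.7657° = (-0.768667,-0.639650)
center distance |VC| = r/sin(θ/2) = 6.240101/sin(77.2940°) = 6.396748
C = V + |VC|·bis = (-17.0946,16.9456)
T_A = V + ((C−V)·d_A)·d_A = V + 1.4070·d_A = (-13.2934,21.8944)
T_B = V + ((C−V)·d_B)·d_B = V + 1.4070·d_B = (-11.5376,19.7844)
sweep = 180° − θ = 25.4120°

center=(-17.0946,16.9456) T_A=(-13.2934,21.8944) T_B=(-11.5376,19.7844) sweep=25.4120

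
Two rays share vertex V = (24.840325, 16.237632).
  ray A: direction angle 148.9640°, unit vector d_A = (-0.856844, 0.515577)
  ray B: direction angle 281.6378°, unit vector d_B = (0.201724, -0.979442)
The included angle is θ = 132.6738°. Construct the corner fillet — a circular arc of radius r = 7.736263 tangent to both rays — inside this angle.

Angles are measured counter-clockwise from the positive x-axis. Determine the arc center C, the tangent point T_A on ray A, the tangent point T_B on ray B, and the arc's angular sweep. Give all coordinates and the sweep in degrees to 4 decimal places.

center=(17.9470,11.3567) T_A=(21.9356,17.9855) T_B=(25.5242,12.9173) sweep=47.3262

bisector direction at 215.3009° = (-0.816129,-0.577870)
center distance |VC| = r/sin(θ/2) = 7.736263/sin(66.3369°) = 8.446428
C = V + |VC|·bis = (17.9470,11.3567)
T_A = V + ((C−V)·d_A)·d_A = V + 3.3900·d_A = (21.9356,17.9855)
T_B = V + ((C−V)·d_B)·d_B = V + 3.3900·d_B = (25.5242,12.9173)
sweep = 180° − θ = 47.3262°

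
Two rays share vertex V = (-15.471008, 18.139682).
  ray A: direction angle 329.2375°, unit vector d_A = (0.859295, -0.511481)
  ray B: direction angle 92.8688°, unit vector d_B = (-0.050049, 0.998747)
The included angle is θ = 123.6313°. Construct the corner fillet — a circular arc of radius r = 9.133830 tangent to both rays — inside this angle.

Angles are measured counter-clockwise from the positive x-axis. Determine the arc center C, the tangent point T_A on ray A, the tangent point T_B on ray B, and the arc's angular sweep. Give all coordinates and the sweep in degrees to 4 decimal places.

center=(-6.5936,23.4850) T_A=(-11.2654,15.6363) T_B=(-15.7160,23.0279) sweep=56.3687

bisector direction at 31.0532° = (0.856689,0.515833)
center distance |VC| = r/sin(θ/2) = 9.133830/sin(61.8156°) = 10.362484
C = V + |VC|·bis = (-6.5936,23.4850)
T_A = V + ((C−V)·d_A)·d_A = V + 4.8943·d_A = (-11.2654,15.6363)
T_B = V + ((C−V)·d_B)·d_B = V + 4.8943·d_B = (-15.7160,23.0279)
sweep = 180° − θ = 56.3687°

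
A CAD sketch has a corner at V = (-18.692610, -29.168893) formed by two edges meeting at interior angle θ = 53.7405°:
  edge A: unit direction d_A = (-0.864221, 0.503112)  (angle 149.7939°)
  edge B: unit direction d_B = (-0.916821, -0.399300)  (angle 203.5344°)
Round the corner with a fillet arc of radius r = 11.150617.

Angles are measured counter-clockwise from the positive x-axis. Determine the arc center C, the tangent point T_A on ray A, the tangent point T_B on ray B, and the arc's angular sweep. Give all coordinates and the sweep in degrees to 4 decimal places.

bisector direction at 176.6642° = (-0.998306,0.058189)
center distance |VC| = r/sin(θ/2) = 11.150617/sin(26.8702°) = 24.671057
C = V + |VC|·bis = (-43.3219,-27.7333)
T_A = V + ((C−V)·d_A)·d_A = V + 22.0074·d_A = (-37.7119,-18.0967)
T_B = V + ((C−V)·d_B)·d_B = V + 22.0074·d_B = (-38.8694,-37.9564)
sweep = 180° − θ = 126.2595°

center=(-43.3219,-27.7333) T_A=(-37.7119,-18.0967) T_B=(-38.8694,-37.9564) sweep=126.2595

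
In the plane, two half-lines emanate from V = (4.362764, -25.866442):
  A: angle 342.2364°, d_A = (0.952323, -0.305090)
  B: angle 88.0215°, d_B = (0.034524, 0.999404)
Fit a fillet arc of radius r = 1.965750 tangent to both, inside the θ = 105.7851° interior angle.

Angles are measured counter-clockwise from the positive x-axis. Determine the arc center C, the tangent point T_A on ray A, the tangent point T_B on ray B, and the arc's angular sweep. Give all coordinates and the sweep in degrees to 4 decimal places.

bisector direction at 35.1289° = (0.817859,0.575419)
center distance |VC| = r/sin(θ/2) = 1.965750/sin(52.8925°) = 2.464873
C = V + |VC|·bis = (6.3787,-24.4481)
T_A = V + ((C−V)·d_A)·d_A = V + 1.4871·d_A = (5.7790,-26.3201)
T_B = V + ((C−V)·d_B)·d_B = V + 1.4871·d_B = (4.4141,-24.3802)
sweep = 180° − θ = 74.2149°

center=(6.3787,-24.4481) T_A=(5.7790,-26.3201) T_B=(4.4141,-24.3802) sweep=74.2149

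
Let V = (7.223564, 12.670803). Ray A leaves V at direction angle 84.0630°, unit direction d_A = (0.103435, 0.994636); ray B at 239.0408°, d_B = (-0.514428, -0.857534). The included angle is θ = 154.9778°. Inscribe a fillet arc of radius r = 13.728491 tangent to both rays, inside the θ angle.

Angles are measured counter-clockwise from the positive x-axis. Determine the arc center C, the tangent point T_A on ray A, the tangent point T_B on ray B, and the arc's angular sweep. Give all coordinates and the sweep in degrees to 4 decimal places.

bisector direction at 161.5519° = (-0.948611,0.316446)
center distance |VC| = r/sin(θ/2) = 13.728491/sin(77.4889°) = 14.062416
C = V + |VC|·bis = (-6.1162,17.1208)
T_A = V + ((C−V)·d_A)·d_A = V + 3.0463·d_A = (7.5387,15.7008)
T_B = V + ((C−V)·d_B)·d_B = V + 3.0463·d_B = (5.6565,10.0585)
sweep = 180° − θ = 25.0222°

center=(-6.1162,17.1208) T_A=(7.5387,15.7008) T_B=(5.6565,10.0585) sweep=25.0222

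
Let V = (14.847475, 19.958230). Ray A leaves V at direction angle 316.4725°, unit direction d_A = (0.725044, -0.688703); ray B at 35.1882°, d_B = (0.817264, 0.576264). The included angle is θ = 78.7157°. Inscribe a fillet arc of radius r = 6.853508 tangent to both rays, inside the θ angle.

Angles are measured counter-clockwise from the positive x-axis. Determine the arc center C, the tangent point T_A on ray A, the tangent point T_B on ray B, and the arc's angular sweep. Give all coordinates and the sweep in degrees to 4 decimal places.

bisector direction at 355.8304° = (0.997353,-0.072710)
center distance |VC| = r/sin(θ/2) = 6.853508/sin(39.3578°) = 10.807190
C = V + |VC|·bis = (25.6261,19.1724)
T_A = V + ((C−V)·d_A)·d_A = V + 8.3561·d_A = (20.9060,14.2033)
T_B = V + ((C−V)·d_B)·d_B = V + 8.3561·d_B = (21.6766,24.7736)
sweep = 180° − θ = 101.2843°

center=(25.6261,19.1724) T_A=(20.9060,14.2033) T_B=(21.6766,24.7736) sweep=101.2843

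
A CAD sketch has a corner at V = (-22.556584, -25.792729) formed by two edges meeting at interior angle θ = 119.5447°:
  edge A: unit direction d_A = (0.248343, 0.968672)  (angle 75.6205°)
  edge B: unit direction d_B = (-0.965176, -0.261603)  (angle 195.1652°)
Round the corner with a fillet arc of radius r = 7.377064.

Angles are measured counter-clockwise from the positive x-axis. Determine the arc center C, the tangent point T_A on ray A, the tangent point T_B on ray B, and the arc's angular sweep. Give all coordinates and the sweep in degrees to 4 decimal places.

center=(-28.6351,-19.7970) T_A=(-21.4891,-21.6291) T_B=(-26.7052,-26.9172) sweep=60.4553

bisector direction at 135.3929° = (-0.711938,0.702242)
center distance |VC| = r/sin(θ/2) = 7.377064/sin(59.7724°) = 8.537953
C = V + |VC|·bis = (-28.6351,-19.7970)
T_A = V + ((C−V)·d_A)·d_A = V + 4.2983·d_A = (-21.4891,-21.6291)
T_B = V + ((C−V)·d_B)·d_B = V + 4.2983·d_B = (-26.7052,-26.9172)
sweep = 180° − θ = 60.4553°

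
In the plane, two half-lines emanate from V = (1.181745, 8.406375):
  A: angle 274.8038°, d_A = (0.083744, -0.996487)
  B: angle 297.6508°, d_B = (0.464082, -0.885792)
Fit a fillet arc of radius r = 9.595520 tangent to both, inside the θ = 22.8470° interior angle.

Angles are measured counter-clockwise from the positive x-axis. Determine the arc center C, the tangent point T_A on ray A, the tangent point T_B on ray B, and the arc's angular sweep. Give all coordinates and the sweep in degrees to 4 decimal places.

center=(14.7204,-38.1112) T_A=(5.1586,-38.9148) T_B=(23.2200,-33.6581) sweep=157.1530

bisector direction at 286.2273° = (0.279449,-0.960161)
center distance |VC| = r/sin(θ/2) = 9.595520/sin(11.4235°) = 48.447692
C = V + |VC|·bis = (14.7204,-38.1112)
T_A = V + ((C−V)·d_A)·d_A = V + 47.4879·d_A = (5.1586,-38.9148)
T_B = V + ((C−V)·d_B)·d_B = V + 47.4879·d_B = (23.2200,-33.6581)
sweep = 180° − θ = 157.1530°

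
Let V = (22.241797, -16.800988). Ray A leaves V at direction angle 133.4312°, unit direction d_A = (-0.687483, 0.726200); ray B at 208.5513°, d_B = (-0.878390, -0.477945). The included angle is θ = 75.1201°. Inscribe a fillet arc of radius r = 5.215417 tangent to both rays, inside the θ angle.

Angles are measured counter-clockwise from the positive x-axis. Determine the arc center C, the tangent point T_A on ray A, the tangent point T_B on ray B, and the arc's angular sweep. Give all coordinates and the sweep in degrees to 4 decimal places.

bisector direction at 170.9912° = (-0.987664,0.156585)
center distance |VC| = r/sin(θ/2) = 5.215417/sin(37.5600°) = 8.555578
C = V + |VC|·bis = (13.7918,-15.4613)
T_A = V + ((C−V)·d_A)·d_A = V + 6.7821·d_A = (17.5792,-11.8758)
T_B = V + ((C−V)·d_B)·d_B = V + 6.7821·d_B = (16.2844,-20.0425)
sweep = 180° − θ = 104.8799°

center=(13.7918,-15.4613) T_A=(17.5792,-11.8758) T_B=(16.2844,-20.0425) sweep=104.8799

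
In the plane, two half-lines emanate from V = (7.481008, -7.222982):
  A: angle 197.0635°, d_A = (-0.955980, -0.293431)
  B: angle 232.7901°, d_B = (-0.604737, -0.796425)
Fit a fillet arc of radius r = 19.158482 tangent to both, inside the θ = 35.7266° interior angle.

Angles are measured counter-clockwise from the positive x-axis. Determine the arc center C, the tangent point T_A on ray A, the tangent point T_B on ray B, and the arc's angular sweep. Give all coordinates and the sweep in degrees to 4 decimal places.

bisector direction at 214.9268° = (-0.819884,-0.572529)
center distance |VC| = r/sin(θ/2) = 19.158482/sin(17.8633°) = 62.456945
C = V + |VC|·bis = (-43.7265,-42.9814)
T_A = V + ((C−V)·d_A)·d_A = V + 59.4460·d_A = (-49.3482,-24.6663)
T_B = V + ((C−V)·d_B)·d_B = V + 59.4460·d_B = (-28.4681,-54.5673)
sweep = 180° − θ = 144.2734°

center=(-43.7265,-42.9814) T_A=(-49.3482,-24.6663) T_B=(-28.4681,-54.5673) sweep=144.2734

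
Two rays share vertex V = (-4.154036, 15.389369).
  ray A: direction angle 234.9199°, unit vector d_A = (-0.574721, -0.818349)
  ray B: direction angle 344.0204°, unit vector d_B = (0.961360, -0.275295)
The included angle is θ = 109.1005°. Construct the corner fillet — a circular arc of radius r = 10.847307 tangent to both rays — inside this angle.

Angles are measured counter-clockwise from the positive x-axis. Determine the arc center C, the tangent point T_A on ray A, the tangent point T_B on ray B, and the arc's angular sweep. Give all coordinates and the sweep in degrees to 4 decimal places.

center=(0.2843,2.8351) T_A=(-8.5926,9.0693) T_B=(3.2705,13.2633) sweep=70.8995

bisector direction at 289.4701° = (0.333316,-0.942815)
center distance |VC| = r/sin(θ/2) = 10.847307/sin(54.5502°) = 13.315714
C = V + |VC|·bis = (0.2843,2.8351)
T_A = V + ((C−V)·d_A)·d_A = V + 7.7230·d_A = (-8.5926,9.0693)
T_B = V + ((C−V)·d_B)·d_B = V + 7.7230·d_B = (3.2705,13.2633)
sweep = 180° − θ = 70.8995°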